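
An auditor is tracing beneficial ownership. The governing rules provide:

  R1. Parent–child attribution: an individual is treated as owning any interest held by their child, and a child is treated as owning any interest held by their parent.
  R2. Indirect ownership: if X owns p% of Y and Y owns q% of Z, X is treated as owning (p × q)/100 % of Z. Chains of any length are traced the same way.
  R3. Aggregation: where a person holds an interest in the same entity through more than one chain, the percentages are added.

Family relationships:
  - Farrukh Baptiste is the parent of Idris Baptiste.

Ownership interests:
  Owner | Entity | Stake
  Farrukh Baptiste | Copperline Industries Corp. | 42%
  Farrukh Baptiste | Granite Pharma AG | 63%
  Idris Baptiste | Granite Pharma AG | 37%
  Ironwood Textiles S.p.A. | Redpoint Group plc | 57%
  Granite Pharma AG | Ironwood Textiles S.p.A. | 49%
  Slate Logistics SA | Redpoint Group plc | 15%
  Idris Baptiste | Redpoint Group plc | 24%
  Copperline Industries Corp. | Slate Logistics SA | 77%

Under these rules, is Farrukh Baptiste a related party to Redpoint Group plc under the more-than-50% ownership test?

By parent–child attribution (R1), Farrukh Baptiste is treated as also owning Idris Baptiste's interest in Granite Pharma AG, giving 63% + 37% = 100%.
By parent–child attribution (R1), Farrukh Baptiste is treated as owning Idris Baptiste's 24% interest in Redpoint Group plc.
Chain via Copperline Industries Corp. → Slate Logistics SA (R2): 42% × 77% × 15% = 4.851% of Redpoint Group plc.
Chain via Granite Pharma AG → Ironwood Textiles S.p.A. (R2): 100% × 49% × 57% = 27.93% of Redpoint Group plc.
Direct interest in Redpoint Group plc: 24%.
Aggregating (R3): 4.851% + 27.93% + 24% = 56.781%.
56.781% exceeds the 50% threshold, so Farrukh is a related party to Redpoint Group plc.

Yes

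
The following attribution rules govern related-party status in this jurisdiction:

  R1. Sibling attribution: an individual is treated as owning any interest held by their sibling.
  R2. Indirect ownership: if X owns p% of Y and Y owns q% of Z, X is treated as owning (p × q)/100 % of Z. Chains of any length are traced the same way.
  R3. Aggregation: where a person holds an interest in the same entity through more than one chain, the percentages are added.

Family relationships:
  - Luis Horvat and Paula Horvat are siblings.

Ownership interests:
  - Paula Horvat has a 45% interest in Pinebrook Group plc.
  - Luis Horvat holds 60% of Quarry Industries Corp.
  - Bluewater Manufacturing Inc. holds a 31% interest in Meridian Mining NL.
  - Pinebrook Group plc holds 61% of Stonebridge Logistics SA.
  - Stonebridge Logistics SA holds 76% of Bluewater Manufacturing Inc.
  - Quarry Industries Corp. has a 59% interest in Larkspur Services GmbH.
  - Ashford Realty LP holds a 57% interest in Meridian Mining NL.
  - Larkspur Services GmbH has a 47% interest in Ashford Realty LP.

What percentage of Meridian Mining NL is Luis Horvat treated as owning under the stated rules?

By sibling attribution (R1), Luis Horvat is treated as owning Paula Horvat's 45% interest in Pinebrook Group plc.
Chain via Quarry Industries Corp. → Larkspur Services GmbH → Ashford Realty LP (R2): 60% × 59% × 47% × 57% = 9.48366% of Meridian Mining NL.
Chain via Pinebrook Group plc → Stonebridge Logistics SA → Bluewater Manufacturing Inc. (R2): 45% × 61% × 76% × 31% = 6.46722% of Meridian Mining NL.
Aggregating (R3): 9.48366% + 6.46722% = 15.95088%.

15.95088%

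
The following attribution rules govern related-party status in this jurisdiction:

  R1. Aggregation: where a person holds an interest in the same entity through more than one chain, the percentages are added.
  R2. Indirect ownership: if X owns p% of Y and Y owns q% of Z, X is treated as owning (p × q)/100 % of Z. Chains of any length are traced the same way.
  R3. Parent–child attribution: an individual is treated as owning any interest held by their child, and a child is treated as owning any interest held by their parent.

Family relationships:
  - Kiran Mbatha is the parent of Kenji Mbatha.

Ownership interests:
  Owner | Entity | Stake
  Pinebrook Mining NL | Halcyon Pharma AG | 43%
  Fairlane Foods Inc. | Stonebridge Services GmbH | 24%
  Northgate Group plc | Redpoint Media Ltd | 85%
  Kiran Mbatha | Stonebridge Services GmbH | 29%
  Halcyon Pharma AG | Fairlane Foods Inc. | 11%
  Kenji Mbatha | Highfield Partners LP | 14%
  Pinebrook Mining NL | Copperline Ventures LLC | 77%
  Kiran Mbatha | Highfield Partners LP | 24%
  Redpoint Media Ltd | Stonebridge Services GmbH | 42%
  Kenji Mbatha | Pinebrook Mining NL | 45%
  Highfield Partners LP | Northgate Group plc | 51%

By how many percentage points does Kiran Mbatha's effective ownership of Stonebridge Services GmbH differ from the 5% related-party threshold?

31.4295

By parent–child attribution (R3), Kiran Mbatha is treated as also owning Kenji Mbatha's interest in Highfield Partners LP, giving 24% + 14% = 38%.
By parent–child attribution (R3), Kiran Mbatha is treated as owning Kenji Mbatha's 45% interest in Pinebrook Mining NL.
Chain via Highfield Partners LP → Northgate Group plc → Redpoint Media Ltd (R2): 38% × 51% × 85% × 42% = 6.91866% of Stonebridge Services GmbH.
Direct interest in Stonebridge Services GmbH: 29%.
Chain via Pinebrook Mining NL → Halcyon Pharma AG → Fairlane Foods Inc. (R2): 45% × 43% × 11% × 24% = 0.51084% of Stonebridge Services GmbH.
Aggregating (R1): 6.91866% + 29% + 0.51084% = 36.4295%.
36.4295% exceeds the 5% threshold by 31.4295 percentage points.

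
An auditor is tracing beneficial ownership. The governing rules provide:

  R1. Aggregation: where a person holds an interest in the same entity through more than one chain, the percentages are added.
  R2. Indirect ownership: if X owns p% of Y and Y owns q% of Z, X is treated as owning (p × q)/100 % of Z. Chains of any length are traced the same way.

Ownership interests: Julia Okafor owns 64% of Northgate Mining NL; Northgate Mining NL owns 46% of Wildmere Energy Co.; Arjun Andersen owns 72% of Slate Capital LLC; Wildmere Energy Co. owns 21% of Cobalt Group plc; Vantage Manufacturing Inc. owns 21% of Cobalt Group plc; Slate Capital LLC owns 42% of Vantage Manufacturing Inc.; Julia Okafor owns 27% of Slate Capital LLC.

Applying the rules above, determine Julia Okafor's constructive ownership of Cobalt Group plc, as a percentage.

Chain via Slate Capital LLC → Vantage Manufacturing Inc. (R2): 27% × 42% × 21% = 2.3814% of Cobalt Group plc.
Chain via Northgate Mining NL → Wildmere Energy Co. (R2): 64% × 46% × 21% = 6.1824% of Cobalt Group plc.
Aggregating (R1): 2.3814% + 6.1824% = 8.5638%.

8.5638%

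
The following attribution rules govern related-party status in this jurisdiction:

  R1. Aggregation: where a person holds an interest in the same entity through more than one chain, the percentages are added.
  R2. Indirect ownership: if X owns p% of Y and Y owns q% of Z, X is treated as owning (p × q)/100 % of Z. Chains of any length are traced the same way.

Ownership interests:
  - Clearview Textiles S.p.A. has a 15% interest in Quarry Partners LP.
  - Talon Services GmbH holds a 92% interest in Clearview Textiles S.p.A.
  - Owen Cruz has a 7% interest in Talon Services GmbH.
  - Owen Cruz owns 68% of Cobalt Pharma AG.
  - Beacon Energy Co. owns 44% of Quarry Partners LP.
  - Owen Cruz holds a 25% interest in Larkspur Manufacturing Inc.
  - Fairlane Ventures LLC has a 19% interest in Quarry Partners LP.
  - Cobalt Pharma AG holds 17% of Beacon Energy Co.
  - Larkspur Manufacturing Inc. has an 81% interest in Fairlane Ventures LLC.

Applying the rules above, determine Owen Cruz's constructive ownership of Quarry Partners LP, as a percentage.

9.8999%

Chain via Cobalt Pharma AG → Beacon Energy Co. (R2): 68% × 17% × 44% = 5.0864% of Quarry Partners LP.
Chain via Larkspur Manufacturing Inc. → Fairlane Ventures LLC (R2): 25% × 81% × 19% = 3.8475% of Quarry Partners LP.
Chain via Talon Services GmbH → Clearview Textiles S.p.A. (R2): 7% × 92% × 15% = 0.966% of Quarry Partners LP.
Aggregating (R1): 5.0864% + 3.8475% + 0.966% = 9.8999%.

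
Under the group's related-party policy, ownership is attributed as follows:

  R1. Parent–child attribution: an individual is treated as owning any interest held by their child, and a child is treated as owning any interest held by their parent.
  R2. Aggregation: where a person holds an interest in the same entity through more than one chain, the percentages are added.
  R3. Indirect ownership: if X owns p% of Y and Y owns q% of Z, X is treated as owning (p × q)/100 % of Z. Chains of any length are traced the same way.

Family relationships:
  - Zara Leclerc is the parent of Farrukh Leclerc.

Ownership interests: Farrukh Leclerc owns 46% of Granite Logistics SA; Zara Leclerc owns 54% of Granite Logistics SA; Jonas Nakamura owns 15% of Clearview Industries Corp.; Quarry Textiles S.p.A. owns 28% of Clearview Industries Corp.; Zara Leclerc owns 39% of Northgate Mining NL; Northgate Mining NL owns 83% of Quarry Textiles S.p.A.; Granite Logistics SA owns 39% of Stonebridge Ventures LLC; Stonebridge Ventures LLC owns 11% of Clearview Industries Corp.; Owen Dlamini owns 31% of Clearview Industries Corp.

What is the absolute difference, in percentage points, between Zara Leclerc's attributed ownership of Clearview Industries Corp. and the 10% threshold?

By parent–child attribution (R1), Zara Leclerc is treated as also owning Farrukh Leclerc's interest in Granite Logistics SA, giving 54% + 46% = 100%.
Chain via Granite Logistics SA → Stonebridge Ventures LLC (R3): 100% × 39% × 11% = 4.29% of Clearview Industries Corp.
Chain via Northgate Mining NL → Quarry Textiles S.p.A. (R3): 39% × 83% × 28% = 9.0636% of Clearview Industries Corp.
Aggregating (R2): 4.29% + 9.0636% = 13.3536%.
13.3536% exceeds the 10% threshold by 3.3536 percentage points.

3.3536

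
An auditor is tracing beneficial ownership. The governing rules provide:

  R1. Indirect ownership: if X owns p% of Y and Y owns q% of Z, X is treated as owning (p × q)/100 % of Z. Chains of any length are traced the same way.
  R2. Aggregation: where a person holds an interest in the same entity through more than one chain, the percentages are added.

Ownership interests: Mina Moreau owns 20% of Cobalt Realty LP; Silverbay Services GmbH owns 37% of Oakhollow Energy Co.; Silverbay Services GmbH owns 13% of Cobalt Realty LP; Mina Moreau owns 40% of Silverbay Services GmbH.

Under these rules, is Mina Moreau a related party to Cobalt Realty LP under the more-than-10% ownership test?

Yes

Chain via Silverbay Services GmbH (R1): 40% × 13% = 5.2% of Cobalt Realty LP.
Direct interest in Cobalt Realty LP: 20%.
Aggregating (R2): 5.2% + 20% = 25.2%.
25.2% exceeds the 10% threshold, so Mina is a related party to Cobalt Realty LP.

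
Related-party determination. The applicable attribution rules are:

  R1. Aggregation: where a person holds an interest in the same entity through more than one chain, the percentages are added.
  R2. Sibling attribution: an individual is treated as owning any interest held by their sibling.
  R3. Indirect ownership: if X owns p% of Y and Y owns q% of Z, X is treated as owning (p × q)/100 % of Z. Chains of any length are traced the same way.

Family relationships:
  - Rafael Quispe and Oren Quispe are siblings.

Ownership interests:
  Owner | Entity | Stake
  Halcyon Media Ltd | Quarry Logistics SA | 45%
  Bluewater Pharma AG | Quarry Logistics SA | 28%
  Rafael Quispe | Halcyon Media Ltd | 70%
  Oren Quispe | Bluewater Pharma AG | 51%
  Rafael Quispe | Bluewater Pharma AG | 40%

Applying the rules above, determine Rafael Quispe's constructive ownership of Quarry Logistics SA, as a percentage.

56.98%

By sibling attribution (R2), Rafael Quispe is treated as also owning Oren Quispe's interest in Bluewater Pharma AG, giving 40% + 51% = 91%.
Chain via Halcyon Media Ltd (R3): 70% × 45% = 31.5% of Quarry Logistics SA.
Chain via Bluewater Pharma AG (R3): 91% × 28% = 25.48% of Quarry Logistics SA.
Aggregating (R1): 31.5% + 25.48% = 56.98%.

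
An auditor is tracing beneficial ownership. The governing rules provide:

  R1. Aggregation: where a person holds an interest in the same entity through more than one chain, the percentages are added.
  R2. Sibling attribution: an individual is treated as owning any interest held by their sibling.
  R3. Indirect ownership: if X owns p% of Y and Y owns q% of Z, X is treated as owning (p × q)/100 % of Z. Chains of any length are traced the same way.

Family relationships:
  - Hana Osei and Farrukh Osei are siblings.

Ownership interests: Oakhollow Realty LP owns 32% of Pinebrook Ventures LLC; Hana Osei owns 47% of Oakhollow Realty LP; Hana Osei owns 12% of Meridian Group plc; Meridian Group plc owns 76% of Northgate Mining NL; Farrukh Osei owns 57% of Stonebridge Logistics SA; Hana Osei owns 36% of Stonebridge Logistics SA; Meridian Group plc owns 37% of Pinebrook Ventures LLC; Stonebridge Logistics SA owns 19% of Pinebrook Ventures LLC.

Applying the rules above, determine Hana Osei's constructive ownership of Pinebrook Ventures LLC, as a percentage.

37.15%

By sibling attribution (R2), Hana Osei is treated as also owning Farrukh Osei's interest in Stonebridge Logistics SA, giving 36% + 57% = 93%.
Chain via Oakhollow Realty LP (R3): 47% × 32% = 15.04% of Pinebrook Ventures LLC.
Chain via Stonebridge Logistics SA (R3): 93% × 19% = 17.67% of Pinebrook Ventures LLC.
Chain via Meridian Group plc (R3): 12% × 37% = 4.44% of Pinebrook Ventures LLC.
Aggregating (R1): 15.04% + 17.67% + 4.44% = 37.15%.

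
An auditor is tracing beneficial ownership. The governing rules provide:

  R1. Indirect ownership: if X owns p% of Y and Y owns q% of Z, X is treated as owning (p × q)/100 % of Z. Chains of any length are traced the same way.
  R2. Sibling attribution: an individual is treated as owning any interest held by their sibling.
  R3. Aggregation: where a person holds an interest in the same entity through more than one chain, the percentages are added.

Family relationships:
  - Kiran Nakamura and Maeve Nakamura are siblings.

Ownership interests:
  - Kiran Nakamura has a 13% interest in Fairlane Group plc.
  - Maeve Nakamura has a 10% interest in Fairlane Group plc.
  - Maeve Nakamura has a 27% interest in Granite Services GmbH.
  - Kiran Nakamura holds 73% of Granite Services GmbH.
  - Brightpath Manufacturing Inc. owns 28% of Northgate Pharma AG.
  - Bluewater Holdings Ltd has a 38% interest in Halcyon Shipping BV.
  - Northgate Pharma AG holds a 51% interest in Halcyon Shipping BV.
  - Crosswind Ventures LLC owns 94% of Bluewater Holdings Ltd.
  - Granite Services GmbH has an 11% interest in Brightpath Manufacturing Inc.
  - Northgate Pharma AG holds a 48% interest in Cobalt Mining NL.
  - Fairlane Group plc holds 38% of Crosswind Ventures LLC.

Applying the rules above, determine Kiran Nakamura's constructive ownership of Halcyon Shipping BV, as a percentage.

By sibling attribution (R2), Kiran Nakamura is treated as also owning Maeve Nakamura's interest in Fairlane Group plc, giving 13% + 10% = 23%.
By sibling attribution (R2), Kiran Nakamura is treated as also owning Maeve Nakamura's interest in Granite Services GmbH, giving 73% + 27% = 100%.
Chain via Fairlane Group plc → Crosswind Ventures LLC → Bluewater Holdings Ltd (R1): 23% × 38% × 94% × 38% = 3.121928% of Halcyon Shipping BV.
Chain via Granite Services GmbH → Brightpath Manufacturing Inc. → Northgate Pharma AG (R1): 100% × 11% × 28% × 51% = 1.5708% of Halcyon Shipping BV.
Aggregating (R3): 3.121928% + 1.5708% = 4.692728%.

4.692728%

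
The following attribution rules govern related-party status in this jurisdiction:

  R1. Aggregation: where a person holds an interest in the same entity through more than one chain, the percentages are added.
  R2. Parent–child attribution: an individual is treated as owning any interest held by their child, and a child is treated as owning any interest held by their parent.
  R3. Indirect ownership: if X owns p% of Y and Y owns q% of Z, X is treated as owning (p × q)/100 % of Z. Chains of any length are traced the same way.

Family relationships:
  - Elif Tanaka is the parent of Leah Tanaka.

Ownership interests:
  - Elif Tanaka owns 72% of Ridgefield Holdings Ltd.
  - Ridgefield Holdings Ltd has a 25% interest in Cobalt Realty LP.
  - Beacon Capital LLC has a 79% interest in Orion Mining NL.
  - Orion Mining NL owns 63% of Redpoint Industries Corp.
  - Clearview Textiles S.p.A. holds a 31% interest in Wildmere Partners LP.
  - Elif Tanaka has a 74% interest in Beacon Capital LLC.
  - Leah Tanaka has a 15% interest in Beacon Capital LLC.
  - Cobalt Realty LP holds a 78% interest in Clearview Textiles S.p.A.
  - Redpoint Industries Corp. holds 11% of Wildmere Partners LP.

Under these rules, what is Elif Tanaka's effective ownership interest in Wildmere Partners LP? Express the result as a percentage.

9.224883%

By parent–child attribution (R2), Elif Tanaka is treated as also owning Leah Tanaka's interest in Beacon Capital LLC, giving 74% + 15% = 89%.
Chain via Ridgefield Holdings Ltd → Cobalt Realty LP → Clearview Textiles S.p.A. (R3): 72% × 25% × 78% × 31% = 4.3524% of Wildmere Partners LP.
Chain via Beacon Capital LLC → Orion Mining NL → Redpoint Industries Corp. (R3): 89% × 79% × 63% × 11% = 4.872483% of Wildmere Partners LP.
Aggregating (R1): 4.3524% + 4.872483% = 9.224883%.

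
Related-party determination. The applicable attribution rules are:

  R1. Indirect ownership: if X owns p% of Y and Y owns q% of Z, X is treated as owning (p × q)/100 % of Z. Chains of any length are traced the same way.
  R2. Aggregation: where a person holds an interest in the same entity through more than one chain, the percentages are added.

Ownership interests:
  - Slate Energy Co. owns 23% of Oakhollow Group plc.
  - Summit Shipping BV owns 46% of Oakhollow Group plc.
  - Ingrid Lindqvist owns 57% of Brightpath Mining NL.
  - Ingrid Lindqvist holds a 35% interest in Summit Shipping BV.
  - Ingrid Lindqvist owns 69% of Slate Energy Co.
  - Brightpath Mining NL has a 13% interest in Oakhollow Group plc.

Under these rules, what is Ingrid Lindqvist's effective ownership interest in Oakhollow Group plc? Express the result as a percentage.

Chain via Slate Energy Co. (R1): 69% × 23% = 15.87% of Oakhollow Group plc.
Chain via Summit Shipping BV (R1): 35% × 46% = 16.1% of Oakhollow Group plc.
Chain via Brightpath Mining NL (R1): 57% × 13% = 7.41% of Oakhollow Group plc.
Aggregating (R2): 15.87% + 16.1% + 7.41% = 39.38%.

39.38%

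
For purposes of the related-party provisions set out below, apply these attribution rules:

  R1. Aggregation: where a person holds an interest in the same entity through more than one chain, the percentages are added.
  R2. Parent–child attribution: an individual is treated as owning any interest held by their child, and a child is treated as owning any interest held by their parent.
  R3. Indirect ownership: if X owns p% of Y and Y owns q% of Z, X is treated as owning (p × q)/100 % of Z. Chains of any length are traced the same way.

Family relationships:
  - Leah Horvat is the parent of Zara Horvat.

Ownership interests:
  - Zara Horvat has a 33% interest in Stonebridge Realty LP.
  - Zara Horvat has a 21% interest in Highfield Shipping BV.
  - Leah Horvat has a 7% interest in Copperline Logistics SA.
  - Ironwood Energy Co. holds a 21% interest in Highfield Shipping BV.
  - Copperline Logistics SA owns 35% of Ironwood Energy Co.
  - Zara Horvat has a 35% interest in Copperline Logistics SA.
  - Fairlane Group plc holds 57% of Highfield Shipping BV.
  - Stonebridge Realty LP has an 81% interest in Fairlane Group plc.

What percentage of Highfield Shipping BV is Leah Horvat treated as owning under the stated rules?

39.3231%

By parent–child attribution (R2), Leah Horvat is treated as also owning Zara Horvat's interest in Copperline Logistics SA, giving 7% + 35% = 42%.
By parent–child attribution (R2), Leah Horvat is treated as owning Zara Horvat's 33% interest in Stonebridge Realty LP.
By parent–child attribution (R2), Leah Horvat is treated as owning Zara Horvat's 21% interest in Highfield Shipping BV.
Chain via Copperline Logistics SA → Ironwood Energy Co. (R3): 42% × 35% × 21% = 3.087% of Highfield Shipping BV.
Chain via Stonebridge Realty LP → Fairlane Group plc (R3): 33% × 81% × 57% = 15.2361% of Highfield Shipping BV.
Direct interest in Highfield Shipping BV: 21%.
Aggregating (R1): 3.087% + 15.2361% + 21% = 39.3231%.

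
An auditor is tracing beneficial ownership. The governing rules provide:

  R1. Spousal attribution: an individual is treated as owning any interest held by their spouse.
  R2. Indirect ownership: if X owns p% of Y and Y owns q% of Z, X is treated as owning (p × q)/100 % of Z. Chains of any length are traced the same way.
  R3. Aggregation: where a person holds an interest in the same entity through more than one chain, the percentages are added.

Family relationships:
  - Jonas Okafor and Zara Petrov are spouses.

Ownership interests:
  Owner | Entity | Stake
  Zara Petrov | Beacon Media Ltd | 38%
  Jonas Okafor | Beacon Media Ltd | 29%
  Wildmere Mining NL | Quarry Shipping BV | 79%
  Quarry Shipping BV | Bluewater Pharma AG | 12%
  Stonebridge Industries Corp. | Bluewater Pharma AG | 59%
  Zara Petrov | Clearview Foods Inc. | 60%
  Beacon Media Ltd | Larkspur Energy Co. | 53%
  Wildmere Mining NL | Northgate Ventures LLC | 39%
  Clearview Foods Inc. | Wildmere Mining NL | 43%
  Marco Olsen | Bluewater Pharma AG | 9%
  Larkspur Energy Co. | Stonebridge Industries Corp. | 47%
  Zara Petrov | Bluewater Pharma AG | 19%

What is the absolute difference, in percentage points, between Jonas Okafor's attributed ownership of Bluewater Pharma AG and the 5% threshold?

By spousal attribution (R1), Jonas Okafor is treated as also owning Zara Petrov's interest in Beacon Media Ltd, giving 29% + 38% = 67%.
By spousal attribution (R1), Jonas Okafor is treated as owning Zara Petrov's 60% interest in Clearview Foods Inc.
By spousal attribution (R1), Jonas Okafor is treated as owning Zara Petrov's 19% interest in Bluewater Pharma AG.
Chain via Beacon Media Ltd → Larkspur Energy Co. → Stonebridge Industries Corp. (R2): 67% × 53% × 47% × 59% = 9.846923% of Bluewater Pharma AG.
Chain via Clearview Foods Inc. → Wildmere Mining NL → Quarry Shipping BV (R2): 60% × 43% × 79% × 12% = 2.44584% of Bluewater Pharma AG.
Direct interest in Bluewater Pharma AG: 19%.
Aggregating (R3): 9.846923% + 2.44584% + 19% = 31.292763%.
31.292763% exceeds the 5% threshold by 26.292763 percentage points.

26.292763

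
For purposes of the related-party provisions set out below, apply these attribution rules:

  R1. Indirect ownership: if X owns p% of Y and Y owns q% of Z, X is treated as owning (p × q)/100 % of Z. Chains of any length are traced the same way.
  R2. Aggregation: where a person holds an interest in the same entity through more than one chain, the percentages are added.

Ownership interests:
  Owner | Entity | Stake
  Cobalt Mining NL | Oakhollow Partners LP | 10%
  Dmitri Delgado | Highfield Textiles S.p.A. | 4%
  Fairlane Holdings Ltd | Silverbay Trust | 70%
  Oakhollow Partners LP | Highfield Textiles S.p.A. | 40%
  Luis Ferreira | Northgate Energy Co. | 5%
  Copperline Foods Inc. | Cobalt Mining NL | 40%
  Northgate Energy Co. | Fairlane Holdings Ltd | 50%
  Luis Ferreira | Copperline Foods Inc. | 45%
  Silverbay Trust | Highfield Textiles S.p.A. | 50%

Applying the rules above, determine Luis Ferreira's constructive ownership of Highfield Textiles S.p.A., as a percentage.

1.595%

Chain via Copperline Foods Inc. → Cobalt Mining NL → Oakhollow Partners LP (R1): 45% × 40% × 10% × 40% = 0.72% of Highfield Textiles S.p.A.
Chain via Northgate Energy Co. → Fairlane Holdings Ltd → Silverbay Trust (R1): 5% × 50% × 70% × 50% = 0.875% of Highfield Textiles S.p.A.
Aggregating (R2): 0.72% + 0.875% = 1.595%.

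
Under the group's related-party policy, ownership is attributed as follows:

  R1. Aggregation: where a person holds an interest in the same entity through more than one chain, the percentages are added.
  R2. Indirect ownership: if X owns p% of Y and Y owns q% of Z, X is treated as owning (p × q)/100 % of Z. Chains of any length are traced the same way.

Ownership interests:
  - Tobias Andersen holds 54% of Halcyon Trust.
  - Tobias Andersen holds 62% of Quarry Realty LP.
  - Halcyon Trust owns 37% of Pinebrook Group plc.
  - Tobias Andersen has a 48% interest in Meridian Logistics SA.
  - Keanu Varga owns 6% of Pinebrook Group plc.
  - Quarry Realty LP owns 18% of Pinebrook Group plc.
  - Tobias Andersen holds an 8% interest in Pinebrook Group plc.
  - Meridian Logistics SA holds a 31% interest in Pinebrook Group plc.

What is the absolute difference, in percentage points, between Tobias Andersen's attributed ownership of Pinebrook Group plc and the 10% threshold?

Chain via Halcyon Trust (R2): 54% × 37% = 19.98% of Pinebrook Group plc.
Chain via Meridian Logistics SA (R2): 48% × 31% = 14.88% of Pinebrook Group plc.
Chain via Quarry Realty LP (R2): 62% × 18% = 11.16% of Pinebrook Group plc.
Direct interest in Pinebrook Group plc: 8%.
Aggregating (R1): 19.98% + 14.88% + 11.16% + 8% = 54.02%.
54.02% exceeds the 10% threshold by 44.02 percentage points.

44.02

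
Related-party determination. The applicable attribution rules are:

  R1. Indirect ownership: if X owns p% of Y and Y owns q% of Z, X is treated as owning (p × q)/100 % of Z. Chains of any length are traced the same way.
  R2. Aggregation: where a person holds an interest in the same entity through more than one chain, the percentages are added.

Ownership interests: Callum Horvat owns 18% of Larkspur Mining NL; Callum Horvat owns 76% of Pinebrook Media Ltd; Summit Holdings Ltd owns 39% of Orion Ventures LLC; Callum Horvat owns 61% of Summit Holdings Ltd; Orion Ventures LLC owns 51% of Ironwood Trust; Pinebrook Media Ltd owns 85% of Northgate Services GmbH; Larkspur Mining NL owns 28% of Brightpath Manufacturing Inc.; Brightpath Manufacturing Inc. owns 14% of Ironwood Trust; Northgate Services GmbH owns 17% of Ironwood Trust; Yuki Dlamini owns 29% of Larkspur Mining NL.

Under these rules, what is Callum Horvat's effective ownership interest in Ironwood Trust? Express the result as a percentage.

Chain via Pinebrook Media Ltd → Northgate Services GmbH (R1): 76% × 85% × 17% = 10.982% of Ironwood Trust.
Chain via Summit Holdings Ltd → Orion Ventures LLC (R1): 61% × 39% × 51% = 12.1329% of Ironwood Trust.
Chain via Larkspur Mining NL → Brightpath Manufacturing Inc. (R1): 18% × 28% × 14% = 0.7056% of Ironwood Trust.
Aggregating (R2): 10.982% + 12.1329% + 0.7056% = 23.8205%.

23.8205%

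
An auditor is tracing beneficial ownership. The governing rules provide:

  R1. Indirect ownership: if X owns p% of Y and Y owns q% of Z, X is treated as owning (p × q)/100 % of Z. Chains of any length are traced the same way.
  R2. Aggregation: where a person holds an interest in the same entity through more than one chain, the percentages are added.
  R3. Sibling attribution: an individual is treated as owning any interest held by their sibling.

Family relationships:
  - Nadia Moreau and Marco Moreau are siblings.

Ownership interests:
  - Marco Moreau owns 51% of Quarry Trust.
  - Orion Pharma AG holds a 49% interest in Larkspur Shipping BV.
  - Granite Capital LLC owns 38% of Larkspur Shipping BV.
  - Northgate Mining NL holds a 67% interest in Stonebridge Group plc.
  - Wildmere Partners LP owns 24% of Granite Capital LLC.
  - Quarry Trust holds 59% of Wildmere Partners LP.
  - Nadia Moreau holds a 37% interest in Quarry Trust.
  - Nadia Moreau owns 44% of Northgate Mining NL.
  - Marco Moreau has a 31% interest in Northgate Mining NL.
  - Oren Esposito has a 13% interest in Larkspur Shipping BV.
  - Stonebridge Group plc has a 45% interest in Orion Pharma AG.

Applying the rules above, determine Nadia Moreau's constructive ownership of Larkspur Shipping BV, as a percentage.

By sibling attribution (R3), Nadia Moreau is treated as also owning Marco Moreau's interest in Northgate Mining NL, giving 44% + 31% = 75%.
By sibling attribution (R3), Nadia Moreau is treated as also owning Marco Moreau's interest in Quarry Trust, giving 37% + 51% = 88%.
Chain via Northgate Mining NL → Stonebridge Group plc → Orion Pharma AG (R1): 75% × 67% × 45% × 49% = 11.080125% of Larkspur Shipping BV.
Chain via Quarry Trust → Wildmere Partners LP → Granite Capital LLC (R1): 88% × 59% × 24% × 38% = 4.735104% of Larkspur Shipping BV.
Aggregating (R2): 11.080125% + 4.735104% = 15.815229%.

15.815229%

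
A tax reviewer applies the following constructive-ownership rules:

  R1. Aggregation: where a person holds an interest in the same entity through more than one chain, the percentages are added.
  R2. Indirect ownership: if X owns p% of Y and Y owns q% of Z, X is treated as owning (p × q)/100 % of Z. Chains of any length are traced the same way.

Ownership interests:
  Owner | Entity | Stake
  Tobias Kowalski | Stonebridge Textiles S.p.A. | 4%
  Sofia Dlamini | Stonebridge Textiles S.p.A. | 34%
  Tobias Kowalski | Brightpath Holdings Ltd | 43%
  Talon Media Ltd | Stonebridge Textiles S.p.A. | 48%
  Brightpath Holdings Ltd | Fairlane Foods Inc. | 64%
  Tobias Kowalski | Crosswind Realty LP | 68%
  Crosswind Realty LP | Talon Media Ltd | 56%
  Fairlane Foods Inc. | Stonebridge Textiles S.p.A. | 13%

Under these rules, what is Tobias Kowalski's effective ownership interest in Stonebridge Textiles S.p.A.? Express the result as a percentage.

25.856%

Chain via Brightpath Holdings Ltd → Fairlane Foods Inc. (R2): 43% × 64% × 13% = 3.5776% of Stonebridge Textiles S.p.A.
Chain via Crosswind Realty LP → Talon Media Ltd (R2): 68% × 56% × 48% = 18.2784% of Stonebridge Textiles S.p.A.
Direct interest in Stonebridge Textiles S.p.A: 4%.
Aggregating (R1): 3.5776% + 18.2784% + 4% = 25.856%.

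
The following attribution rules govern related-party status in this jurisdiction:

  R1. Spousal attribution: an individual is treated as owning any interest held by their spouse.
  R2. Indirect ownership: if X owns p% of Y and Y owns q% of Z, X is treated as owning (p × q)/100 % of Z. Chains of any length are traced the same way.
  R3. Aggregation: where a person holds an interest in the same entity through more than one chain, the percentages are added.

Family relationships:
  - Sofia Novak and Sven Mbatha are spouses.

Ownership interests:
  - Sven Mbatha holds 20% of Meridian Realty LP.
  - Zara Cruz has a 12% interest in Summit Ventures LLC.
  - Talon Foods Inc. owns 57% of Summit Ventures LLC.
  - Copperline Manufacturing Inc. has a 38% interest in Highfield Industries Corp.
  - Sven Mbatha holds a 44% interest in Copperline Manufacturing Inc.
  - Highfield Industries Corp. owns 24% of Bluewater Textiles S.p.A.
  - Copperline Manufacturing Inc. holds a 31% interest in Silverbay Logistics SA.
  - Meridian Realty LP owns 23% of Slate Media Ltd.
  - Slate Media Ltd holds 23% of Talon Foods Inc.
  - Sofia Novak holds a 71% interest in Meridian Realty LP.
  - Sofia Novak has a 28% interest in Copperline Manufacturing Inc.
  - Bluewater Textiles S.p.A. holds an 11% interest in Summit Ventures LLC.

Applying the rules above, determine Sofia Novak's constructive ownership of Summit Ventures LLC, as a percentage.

3.466227%

By spousal attribution (R1), Sofia Novak is treated as also owning Sven Mbatha's interest in Copperline Manufacturing Inc, giving 28% + 44% = 72%.
By spousal attribution (R1), Sofia Novak is treated as also owning Sven Mbatha's interest in Meridian Realty LP, giving 71% + 20% = 91%.
Chain via Copperline Manufacturing Inc. → Highfield Industries Corp. → Bluewater Textiles S.p.A. (R2): 72% × 38% × 24% × 11% = 0.722304% of Summit Ventures LLC.
Chain via Meridian Realty LP → Slate Media Ltd → Talon Foods Inc. (R2): 91% × 23% × 23% × 57% = 2.743923% of Summit Ventures LLC.
Aggregating (R3): 0.722304% + 2.743923% = 3.466227%.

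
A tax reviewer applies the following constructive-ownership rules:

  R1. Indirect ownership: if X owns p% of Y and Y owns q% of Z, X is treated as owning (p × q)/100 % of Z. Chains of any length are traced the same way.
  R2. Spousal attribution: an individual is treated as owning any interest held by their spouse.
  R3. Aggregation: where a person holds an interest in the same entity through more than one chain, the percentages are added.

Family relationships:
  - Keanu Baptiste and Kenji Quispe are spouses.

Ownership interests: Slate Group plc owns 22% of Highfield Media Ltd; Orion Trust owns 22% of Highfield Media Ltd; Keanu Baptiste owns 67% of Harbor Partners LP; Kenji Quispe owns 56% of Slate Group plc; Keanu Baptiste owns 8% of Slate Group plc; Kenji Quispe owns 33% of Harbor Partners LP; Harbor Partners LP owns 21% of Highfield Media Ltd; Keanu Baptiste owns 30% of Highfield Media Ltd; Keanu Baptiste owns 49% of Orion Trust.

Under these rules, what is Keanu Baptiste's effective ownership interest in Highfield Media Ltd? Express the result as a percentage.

By spousal attribution (R2), Keanu Baptiste is treated as also owning Kenji Quispe's interest in Harbor Partners LP, giving 67% + 33% = 100%.
By spousal attribution (R2), Keanu Baptiste is treated as also owning Kenji Quispe's interest in Slate Group plc, giving 8% + 56% = 64%.
Chain via Orion Trust (R1): 49% × 22% = 10.78% of Highfield Media Ltd.
Chain via Harbor Partners LP (R1): 100% × 21% = 21% of Highfield Media Ltd.
Chain via Slate Group plc (R1): 64% × 22% = 14.08% of Highfield Media Ltd.
Direct interest in Highfield Media Ltd: 30%.
Aggregating (R3): 10.78% + 21% + 14.08% + 30% = 75.86%.

75.86%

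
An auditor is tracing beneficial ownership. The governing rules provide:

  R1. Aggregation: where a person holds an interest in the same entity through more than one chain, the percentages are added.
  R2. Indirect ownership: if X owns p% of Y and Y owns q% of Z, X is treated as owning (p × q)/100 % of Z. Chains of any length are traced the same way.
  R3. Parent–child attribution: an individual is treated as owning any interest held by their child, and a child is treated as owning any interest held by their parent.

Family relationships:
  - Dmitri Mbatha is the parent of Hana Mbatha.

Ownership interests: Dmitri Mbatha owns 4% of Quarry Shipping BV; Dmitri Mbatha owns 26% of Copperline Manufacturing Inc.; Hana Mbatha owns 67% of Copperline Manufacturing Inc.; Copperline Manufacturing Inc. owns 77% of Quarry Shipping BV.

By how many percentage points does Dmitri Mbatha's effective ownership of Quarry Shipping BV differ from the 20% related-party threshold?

By parent–child attribution (R3), Dmitri Mbatha is treated as also owning Hana Mbatha's interest in Copperline Manufacturing Inc, giving 26% + 67% = 93%.
Chain via Copperline Manufacturing Inc. (R2): 93% × 77% = 71.61% of Quarry Shipping BV.
Direct interest in Quarry Shipping BV: 4%.
Aggregating (R1): 71.61% + 4% = 75.61%.
75.61% exceeds the 20% threshold by 55.61 percentage points.

55.61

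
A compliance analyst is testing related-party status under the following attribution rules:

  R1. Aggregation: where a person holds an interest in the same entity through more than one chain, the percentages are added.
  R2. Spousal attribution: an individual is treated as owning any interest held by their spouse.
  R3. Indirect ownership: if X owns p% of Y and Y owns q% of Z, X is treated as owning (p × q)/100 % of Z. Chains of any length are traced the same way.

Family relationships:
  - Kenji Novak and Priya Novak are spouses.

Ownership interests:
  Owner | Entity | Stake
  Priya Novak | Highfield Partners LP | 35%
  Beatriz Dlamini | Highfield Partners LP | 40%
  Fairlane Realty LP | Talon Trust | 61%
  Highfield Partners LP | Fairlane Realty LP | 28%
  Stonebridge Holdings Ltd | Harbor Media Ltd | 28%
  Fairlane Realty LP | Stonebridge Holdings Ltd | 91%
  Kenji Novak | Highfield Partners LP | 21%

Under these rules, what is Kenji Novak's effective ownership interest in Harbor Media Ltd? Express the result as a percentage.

By spousal attribution (R2), Kenji Novak is treated as also owning Priya Novak's interest in Highfield Partners LP, giving 21% + 35% = 56%.
Chain via Highfield Partners LP → Fairlane Realty LP → Stonebridge Holdings Ltd (R3): 56% × 28% × 91% × 28% = 3.995264% of Harbor Media Ltd.

3.995264%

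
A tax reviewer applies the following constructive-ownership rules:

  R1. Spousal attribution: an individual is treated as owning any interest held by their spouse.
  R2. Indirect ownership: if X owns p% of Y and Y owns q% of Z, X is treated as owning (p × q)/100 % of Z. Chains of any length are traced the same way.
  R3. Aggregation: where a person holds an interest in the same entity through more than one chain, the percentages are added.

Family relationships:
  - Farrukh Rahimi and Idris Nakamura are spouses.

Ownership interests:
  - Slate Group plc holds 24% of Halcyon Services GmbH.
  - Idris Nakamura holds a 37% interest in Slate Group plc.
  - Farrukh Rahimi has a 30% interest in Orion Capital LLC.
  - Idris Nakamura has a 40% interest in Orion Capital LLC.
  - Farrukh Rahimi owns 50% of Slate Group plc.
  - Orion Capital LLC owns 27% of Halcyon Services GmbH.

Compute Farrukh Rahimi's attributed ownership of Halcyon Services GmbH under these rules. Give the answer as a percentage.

39.78%

By spousal attribution (R1), Farrukh Rahimi is treated as also owning Idris Nakamura's interest in Slate Group plc, giving 50% + 37% = 87%.
By spousal attribution (R1), Farrukh Rahimi is treated as also owning Idris Nakamura's interest in Orion Capital LLC, giving 30% + 40% = 70%.
Chain via Slate Group plc (R2): 87% × 24% = 20.88% of Halcyon Services GmbH.
Chain via Orion Capital LLC (R2): 70% × 27% = 18.9% of Halcyon Services GmbH.
Aggregating (R3): 20.88% + 18.9% = 39.78%.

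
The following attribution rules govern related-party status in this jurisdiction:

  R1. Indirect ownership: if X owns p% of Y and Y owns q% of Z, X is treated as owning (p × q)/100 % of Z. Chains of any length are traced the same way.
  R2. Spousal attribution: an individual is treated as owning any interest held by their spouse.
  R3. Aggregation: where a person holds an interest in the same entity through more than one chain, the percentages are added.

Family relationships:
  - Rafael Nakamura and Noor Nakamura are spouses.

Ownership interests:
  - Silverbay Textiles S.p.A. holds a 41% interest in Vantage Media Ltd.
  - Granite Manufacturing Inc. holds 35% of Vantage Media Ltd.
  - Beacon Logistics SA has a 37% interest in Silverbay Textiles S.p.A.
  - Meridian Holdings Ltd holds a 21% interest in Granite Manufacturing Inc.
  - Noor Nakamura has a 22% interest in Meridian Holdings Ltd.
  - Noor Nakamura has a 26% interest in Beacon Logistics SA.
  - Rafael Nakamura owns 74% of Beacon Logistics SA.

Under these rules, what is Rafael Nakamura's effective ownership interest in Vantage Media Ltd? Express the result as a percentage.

By spousal attribution (R2), Rafael Nakamura is treated as also owning Noor Nakamura's interest in Beacon Logistics SA, giving 74% + 26% = 100%.
By spousal attribution (R2), Rafael Nakamura is treated as owning Noor Nakamura's 22% interest in Meridian Holdings Ltd.
Chain via Beacon Logistics SA → Silverbay Textiles S.p.A. (R1): 100% × 37% × 41% = 15.17% of Vantage Media Ltd.
Chain via Meridian Holdings Ltd → Granite Manufacturing Inc. (R1): 22% × 21% × 35% = 1.617% of Vantage Media Ltd.
Aggregating (R3): 15.17% + 1.617% = 16.787%.

16.787%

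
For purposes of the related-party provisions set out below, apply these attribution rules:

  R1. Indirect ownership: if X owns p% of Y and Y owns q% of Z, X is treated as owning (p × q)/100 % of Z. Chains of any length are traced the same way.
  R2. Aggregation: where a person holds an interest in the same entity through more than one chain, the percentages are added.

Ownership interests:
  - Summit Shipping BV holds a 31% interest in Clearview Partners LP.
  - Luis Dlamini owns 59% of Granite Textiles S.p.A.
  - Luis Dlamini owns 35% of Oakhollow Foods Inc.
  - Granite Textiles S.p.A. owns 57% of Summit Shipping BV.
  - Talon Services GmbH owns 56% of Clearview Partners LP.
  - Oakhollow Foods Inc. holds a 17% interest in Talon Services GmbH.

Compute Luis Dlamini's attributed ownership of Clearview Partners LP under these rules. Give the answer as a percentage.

13.7573%

Chain via Granite Textiles S.p.A. → Summit Shipping BV (R1): 59% × 57% × 31% = 10.4253% of Clearview Partners LP.
Chain via Oakhollow Foods Inc. → Talon Services GmbH (R1): 35% × 17% × 56% = 3.332% of Clearview Partners LP.
Aggregating (R2): 10.4253% + 3.332% = 13.7573%.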